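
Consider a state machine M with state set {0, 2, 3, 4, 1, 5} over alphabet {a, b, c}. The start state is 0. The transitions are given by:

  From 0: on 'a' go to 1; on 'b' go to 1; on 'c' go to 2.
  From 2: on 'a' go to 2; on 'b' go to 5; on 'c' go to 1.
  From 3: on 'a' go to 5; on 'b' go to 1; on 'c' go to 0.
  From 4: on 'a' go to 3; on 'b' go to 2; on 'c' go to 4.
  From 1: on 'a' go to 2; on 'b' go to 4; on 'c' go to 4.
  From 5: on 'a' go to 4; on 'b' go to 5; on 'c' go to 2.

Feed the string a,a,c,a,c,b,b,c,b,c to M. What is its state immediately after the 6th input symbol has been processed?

4

Trace: 0 -a-> 1 -a-> 2 -c-> 1 -a-> 2 -c-> 1 -b-> 4
After 6 symbols: 4.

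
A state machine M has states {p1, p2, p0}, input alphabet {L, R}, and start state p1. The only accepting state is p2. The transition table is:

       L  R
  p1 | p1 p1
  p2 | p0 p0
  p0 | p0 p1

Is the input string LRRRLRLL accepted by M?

Trace: p1 -L-> p1 -R-> p1 -R-> p1 -R-> p1 -L-> p1 -R-> p1 -L-> p1 -L-> p1
End state p1 is not accepting.

No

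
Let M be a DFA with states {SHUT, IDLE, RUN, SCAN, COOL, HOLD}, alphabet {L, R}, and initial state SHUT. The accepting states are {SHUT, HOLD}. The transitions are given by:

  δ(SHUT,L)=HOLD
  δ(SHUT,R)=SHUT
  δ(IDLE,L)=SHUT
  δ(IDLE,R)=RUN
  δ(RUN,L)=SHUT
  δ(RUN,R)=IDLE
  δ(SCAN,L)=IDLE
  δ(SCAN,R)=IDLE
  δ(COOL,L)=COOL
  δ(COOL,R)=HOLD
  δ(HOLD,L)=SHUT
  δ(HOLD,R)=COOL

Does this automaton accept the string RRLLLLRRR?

Yes

SHUT → SHUT → SHUT → HOLD → SHUT → HOLD → SHUT → SHUT → SHUT → SHUT
End state SHUT is accepting.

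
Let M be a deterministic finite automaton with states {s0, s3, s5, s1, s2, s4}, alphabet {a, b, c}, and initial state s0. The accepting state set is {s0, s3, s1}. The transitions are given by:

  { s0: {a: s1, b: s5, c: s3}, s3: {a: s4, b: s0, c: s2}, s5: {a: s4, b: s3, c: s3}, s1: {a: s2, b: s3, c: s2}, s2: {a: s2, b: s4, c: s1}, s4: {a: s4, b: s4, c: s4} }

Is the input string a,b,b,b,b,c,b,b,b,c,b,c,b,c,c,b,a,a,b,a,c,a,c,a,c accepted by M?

No

start at s0
read 'a': s0 → s1
read 'b': s1 → s3
read 'b': s3 → s0
read 'b': s0 → s5
read 'b': s5 → s3
read 'c': s3 → s2
read 'b': s2 → s4
read 'b': s4 → s4
read 'b': s4 → s4
read 'c': s4 → s4
read 'b': s4 → s4
read 'c': s4 → s4
read 'b': s4 → s4
read 'c': s4 → s4
read 'c': s4 → s4
read 'b': s4 → s4
read 'a': s4 → s4
read 'a': s4 → s4
read 'b': s4 → s4
read 'a': s4 → s4
read 'c': s4 → s4
read 'a': s4 → s4
read 'c': s4 → s4
read 'a': s4 → s4
read 'c': s4 → s4
End state s4 is not accepting.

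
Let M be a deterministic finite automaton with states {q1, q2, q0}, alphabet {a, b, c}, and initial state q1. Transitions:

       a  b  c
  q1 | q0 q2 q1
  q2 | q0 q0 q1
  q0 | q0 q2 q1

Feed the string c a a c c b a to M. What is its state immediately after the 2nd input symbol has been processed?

start at q1
read 'c': q1 → q1
read 'a': q1 → q0
After 2 symbols: q0.

q0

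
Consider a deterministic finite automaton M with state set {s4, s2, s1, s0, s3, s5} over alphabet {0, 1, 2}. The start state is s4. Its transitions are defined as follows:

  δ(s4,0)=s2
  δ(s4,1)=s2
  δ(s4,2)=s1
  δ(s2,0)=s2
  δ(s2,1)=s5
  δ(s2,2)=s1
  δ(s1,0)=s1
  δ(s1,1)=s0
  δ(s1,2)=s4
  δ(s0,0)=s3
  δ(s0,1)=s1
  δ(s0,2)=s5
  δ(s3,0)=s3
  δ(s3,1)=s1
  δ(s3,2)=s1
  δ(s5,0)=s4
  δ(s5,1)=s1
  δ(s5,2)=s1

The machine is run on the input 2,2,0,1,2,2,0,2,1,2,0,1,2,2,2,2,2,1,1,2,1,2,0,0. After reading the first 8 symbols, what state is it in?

start at s4
read '2': s4 → s1
read '2': s1 → s4
read '0': s4 → s2
read '1': s2 → s5
read '2': s5 → s1
read '2': s1 → s4
read '0': s4 → s2
read '2': s2 → s1
After 8 symbols: s1.

s1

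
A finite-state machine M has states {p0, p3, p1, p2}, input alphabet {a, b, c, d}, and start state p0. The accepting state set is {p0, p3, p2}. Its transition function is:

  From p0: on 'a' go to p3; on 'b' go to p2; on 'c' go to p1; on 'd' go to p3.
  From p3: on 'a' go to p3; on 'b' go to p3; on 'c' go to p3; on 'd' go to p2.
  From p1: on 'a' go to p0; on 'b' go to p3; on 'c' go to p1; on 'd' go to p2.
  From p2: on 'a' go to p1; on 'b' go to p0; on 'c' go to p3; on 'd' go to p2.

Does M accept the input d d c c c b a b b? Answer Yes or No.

p0 → p3 → p2 → p3 → p3 → p3 → p3 → p3 → p3 → p3
End state p3 is accepting.

Yes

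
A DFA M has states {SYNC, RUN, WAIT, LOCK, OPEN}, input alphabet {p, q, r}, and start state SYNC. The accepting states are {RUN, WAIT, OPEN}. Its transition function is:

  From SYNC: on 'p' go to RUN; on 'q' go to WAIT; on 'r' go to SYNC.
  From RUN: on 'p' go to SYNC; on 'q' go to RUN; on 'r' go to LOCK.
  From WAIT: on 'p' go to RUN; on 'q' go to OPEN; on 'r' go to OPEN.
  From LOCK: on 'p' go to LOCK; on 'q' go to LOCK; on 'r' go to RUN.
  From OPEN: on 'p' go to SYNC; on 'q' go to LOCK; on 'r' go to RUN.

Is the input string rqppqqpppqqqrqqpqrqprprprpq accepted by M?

No

SYNC → SYNC → WAIT → RUN → SYNC → WAIT → OPEN → SYNC → RUN → SYNC → WAIT → OPEN → LOCK → RUN → RUN → RUN → SYNC → WAIT → OPEN → LOCK → LOCK → RUN → SYNC → SYNC → RUN → LOCK → LOCK → LOCK
End state LOCK is not accepting.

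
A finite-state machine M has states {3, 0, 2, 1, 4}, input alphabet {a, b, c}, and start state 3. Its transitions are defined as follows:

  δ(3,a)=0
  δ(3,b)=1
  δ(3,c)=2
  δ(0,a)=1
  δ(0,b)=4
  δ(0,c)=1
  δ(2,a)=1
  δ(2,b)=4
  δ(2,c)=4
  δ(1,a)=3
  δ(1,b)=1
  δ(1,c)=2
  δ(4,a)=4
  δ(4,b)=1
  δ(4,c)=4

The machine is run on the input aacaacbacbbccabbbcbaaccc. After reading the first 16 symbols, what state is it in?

1

start at 3
read 'a': 3 → 0
read 'a': 0 → 1
read 'c': 1 → 2
read 'a': 2 → 1
read 'a': 1 → 3
read 'c': 3 → 2
read 'b': 2 → 4
read 'a': 4 → 4
read 'c': 4 → 4
read 'b': 4 → 1
read 'b': 1 → 1
read 'c': 1 → 2
read 'c': 2 → 4
read 'a': 4 → 4
read 'b': 4 → 1
read 'b': 1 → 1
After 16 symbols: 1.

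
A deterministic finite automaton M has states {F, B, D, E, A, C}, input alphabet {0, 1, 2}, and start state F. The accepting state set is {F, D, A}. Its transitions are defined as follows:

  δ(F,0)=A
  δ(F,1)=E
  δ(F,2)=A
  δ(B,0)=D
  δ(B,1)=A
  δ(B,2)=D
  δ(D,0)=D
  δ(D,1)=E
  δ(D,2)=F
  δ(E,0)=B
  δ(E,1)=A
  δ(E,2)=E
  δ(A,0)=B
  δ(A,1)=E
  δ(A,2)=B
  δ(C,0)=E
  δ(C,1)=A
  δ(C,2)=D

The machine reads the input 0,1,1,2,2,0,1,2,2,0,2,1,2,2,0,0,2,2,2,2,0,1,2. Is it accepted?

No

F → A → E → A → B → D → D → E → E → E → B → D → E → E → E → B → D → F → A → B → D → D → E → E
End state E is not accepting.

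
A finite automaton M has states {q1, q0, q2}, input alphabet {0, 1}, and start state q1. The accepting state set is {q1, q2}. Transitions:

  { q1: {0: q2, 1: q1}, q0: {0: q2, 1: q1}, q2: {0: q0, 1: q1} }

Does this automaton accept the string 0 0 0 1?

Trace: q1 -0-> q2 -0-> q0 -0-> q2 -1-> q1
End state q1 is accepting.

Yes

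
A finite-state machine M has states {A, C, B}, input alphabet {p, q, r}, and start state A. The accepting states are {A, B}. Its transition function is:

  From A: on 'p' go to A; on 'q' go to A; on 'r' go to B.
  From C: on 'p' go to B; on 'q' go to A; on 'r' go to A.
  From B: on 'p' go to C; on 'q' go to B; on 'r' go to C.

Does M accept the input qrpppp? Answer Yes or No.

Yes

start at A
read 'q': A → A
read 'r': A → B
read 'p': B → C
read 'p': C → B
read 'p': B → C
read 'p': C → B
End state B is accepting.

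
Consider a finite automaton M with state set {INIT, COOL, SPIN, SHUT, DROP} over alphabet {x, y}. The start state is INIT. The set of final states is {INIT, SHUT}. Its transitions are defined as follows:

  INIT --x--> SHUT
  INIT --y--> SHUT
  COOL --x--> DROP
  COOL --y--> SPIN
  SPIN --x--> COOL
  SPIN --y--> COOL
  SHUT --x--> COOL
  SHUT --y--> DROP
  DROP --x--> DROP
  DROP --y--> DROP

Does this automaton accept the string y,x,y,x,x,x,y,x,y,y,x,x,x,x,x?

No

INIT → SHUT → COOL → SPIN → COOL → DROP → DROP → DROP → DROP → DROP → DROP → DROP → DROP → DROP → DROP → DROP
End state DROP is not accepting.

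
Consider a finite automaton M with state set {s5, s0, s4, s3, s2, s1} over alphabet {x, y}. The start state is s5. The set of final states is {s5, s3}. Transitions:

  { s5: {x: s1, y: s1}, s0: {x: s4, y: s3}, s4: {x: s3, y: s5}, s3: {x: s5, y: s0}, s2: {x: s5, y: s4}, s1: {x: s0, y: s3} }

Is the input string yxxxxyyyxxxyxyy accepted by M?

No

Trace: s5 -y-> s1 -x-> s0 -x-> s4 -x-> s3 -x-> s5 -y-> s1 -y-> s3 -y-> s0 -x-> s4 -x-> s3 -x-> s5 -y-> s1 -x-> s0 -y-> s3 -y-> s0
End state s0 is not accepting.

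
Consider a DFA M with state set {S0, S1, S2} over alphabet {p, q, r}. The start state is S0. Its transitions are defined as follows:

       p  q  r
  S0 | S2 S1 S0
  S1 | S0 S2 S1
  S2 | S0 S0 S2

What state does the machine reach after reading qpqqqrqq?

S2

S0 → S1 → S0 → S1 → S2 → S0 → S0 → S1 → S2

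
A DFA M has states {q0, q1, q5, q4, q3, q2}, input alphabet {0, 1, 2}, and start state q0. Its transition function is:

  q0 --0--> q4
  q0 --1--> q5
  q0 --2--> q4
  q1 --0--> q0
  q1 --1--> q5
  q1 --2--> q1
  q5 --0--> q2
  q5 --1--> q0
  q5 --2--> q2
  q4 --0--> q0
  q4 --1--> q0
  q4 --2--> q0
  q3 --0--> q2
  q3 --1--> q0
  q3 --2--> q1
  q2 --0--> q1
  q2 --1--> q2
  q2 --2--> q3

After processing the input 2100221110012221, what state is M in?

q5

Trace: q0 -2-> q4 -1-> q0 -0-> q4 -0-> q0 -2-> q4 -2-> q0 -1-> q5 -1-> q0 -1-> q5 -0-> q2 -0-> q1 -1-> q5 -2-> q2 -2-> q3 -2-> q1 -1-> q5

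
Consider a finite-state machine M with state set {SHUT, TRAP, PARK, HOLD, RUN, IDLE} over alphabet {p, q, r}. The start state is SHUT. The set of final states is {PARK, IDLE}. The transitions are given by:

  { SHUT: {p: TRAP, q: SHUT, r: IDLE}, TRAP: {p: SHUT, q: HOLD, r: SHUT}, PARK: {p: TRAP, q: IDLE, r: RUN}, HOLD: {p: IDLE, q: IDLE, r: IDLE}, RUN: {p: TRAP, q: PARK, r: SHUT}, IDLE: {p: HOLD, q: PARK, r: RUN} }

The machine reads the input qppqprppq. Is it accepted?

Trace: SHUT -q-> SHUT -p-> TRAP -p-> SHUT -q-> SHUT -p-> TRAP -r-> SHUT -p-> TRAP -p-> SHUT -q-> SHUT
End state SHUT is not accepting.

No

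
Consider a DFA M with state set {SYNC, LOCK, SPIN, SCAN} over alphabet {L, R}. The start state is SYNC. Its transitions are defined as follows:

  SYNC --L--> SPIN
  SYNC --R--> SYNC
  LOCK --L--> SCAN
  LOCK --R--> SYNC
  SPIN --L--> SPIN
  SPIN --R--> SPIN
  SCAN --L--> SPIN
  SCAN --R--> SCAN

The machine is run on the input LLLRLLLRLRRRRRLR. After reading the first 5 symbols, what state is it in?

SPIN

SYNC → SPIN → SPIN → SPIN → SPIN → SPIN
After 5 symbols: SPIN.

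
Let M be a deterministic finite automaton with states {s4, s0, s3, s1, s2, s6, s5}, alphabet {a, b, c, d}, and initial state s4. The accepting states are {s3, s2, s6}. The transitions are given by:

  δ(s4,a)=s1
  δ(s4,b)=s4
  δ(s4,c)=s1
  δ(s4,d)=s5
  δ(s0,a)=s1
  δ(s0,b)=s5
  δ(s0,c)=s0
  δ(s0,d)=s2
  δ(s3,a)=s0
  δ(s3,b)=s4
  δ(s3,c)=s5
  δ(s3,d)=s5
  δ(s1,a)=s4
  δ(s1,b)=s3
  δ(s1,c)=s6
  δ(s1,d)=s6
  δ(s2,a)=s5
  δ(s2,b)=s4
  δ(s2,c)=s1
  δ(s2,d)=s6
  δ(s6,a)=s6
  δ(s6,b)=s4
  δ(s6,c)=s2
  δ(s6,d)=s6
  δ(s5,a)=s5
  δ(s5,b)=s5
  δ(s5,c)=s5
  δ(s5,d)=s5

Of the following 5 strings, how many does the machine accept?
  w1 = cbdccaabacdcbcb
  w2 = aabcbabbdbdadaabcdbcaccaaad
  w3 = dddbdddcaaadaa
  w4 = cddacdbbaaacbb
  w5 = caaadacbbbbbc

0

w1:
  start at s4
  read 'c': s4 → s1
  read 'b': s1 → s3
  read 'd': s3 → s5
  read 'c': s5 → s5
  read 'c': s5 → s5
  read 'a': s5 → s5
  read 'a': s5 → s5
  read 'b': s5 → s5
  read 'a': s5 → s5
  read 'c': s5 → s5
  read 'd': s5 → s5
  read 'c': s5 → s5
  read 'b': s5 → s5
  read 'c': s5 → s5
  read 'b': s5 → s5
  end s5, rejected
w2:
  start at s4
  read 'a': s4 → s1
  read 'a': s1 → s4
  read 'b': s4 → s4
  read 'c': s4 → s1
  read 'b': s1 → s3
  read 'a': s3 → s0
  read 'b': s0 → s5
  read 'b': s5 → s5
  read 'd': s5 → s5
  read 'b': s5 → s5
  read 'd': s5 → s5
  read 'a': s5 → s5
  read 'd': s5 → s5
  read 'a': s5 → s5
  read 'a': s5 → s5
  read 'b': s5 → s5
  read 'c': s5 → s5
  read 'd': s5 → s5
  read 'b': s5 → s5
  read 'c': s5 → s5
  read 'a': s5 → s5
  read 'c': s5 → s5
  read 'c': s5 → s5
  read 'a': s5 → s5
  read 'a': s5 → s5
  read 'a': s5 → s5
  read 'd': s5 → s5
  end s5, rejected
w3:
  start at s4
  read 'd': s4 → s5
  read 'd': s5 → s5
  read 'd': s5 → s5
  read 'b': s5 → s5
  read 'd': s5 → s5
  read 'd': s5 → s5
  read 'd': s5 → s5
  read 'c': s5 → s5
  read 'a': s5 → s5
  read 'a': s5 → s5
  read 'a': s5 → s5
  read 'd': s5 → s5
  read 'a': s5 → s5
  read 'a': s5 → s5
  end s5, rejected
w4:
  start at s4
  read 'c': s4 → s1
  read 'd': s1 → s6
  read 'd': s6 → s6
  read 'a': s6 → s6
  read 'c': s6 → s2
  read 'd': s2 → s6
  read 'b': s6 → s4
  read 'b': s4 → s4
  read 'a': s4 → s1
  read 'a': s1 → s4
  read 'a': s4 → s1
  read 'c': s1 → s6
  read 'b': s6 → s4
  read 'b': s4 → s4
  end s4, rejected
w5:
  start at s4
  read 'c': s4 → s1
  read 'a': s1 → s4
  read 'a': s4 → s1
  read 'a': s1 → s4
  read 'd': s4 → s5
  read 'a': s5 → s5
  read 'c': s5 → s5
  read 'b': s5 → s5
  read 'b': s5 → s5
  read 'b': s5 → s5
  read 'b': s5 → s5
  read 'b': s5 → s5
  read 'c': s5 → s5
  end s5, rejected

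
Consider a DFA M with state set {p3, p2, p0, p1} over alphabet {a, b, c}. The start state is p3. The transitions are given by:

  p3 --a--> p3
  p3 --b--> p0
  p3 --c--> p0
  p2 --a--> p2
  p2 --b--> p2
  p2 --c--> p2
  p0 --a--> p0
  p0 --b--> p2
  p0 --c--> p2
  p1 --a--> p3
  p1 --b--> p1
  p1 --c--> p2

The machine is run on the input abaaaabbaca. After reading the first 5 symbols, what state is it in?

p3 → p3 → p0 → p0 → p0 → p0
After 5 symbols: p0.

p0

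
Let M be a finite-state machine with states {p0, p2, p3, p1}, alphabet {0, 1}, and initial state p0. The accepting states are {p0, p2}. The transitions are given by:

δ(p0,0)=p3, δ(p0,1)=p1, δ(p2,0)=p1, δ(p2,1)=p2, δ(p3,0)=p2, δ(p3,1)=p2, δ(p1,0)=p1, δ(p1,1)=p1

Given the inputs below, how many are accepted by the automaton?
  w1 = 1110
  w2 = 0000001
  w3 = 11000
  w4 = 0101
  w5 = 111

w1:
  start at p0
  read '1': p0 → p1
  read '1': p1 → p1
  read '1': p1 → p1
  read '0': p1 → p1
  end p1, rejected
w2:
  start at p0
  read '0': p0 → p3
  read '0': p3 → p2
  read '0': p2 → p1
  read '0': p1 → p1
  read '0': p1 → p1
  read '0': p1 → p1
  read '1': p1 → p1
  end p1, rejected
w3:
  start at p0
  read '1': p0 → p1
  read '1': p1 → p1
  read '0': p1 → p1
  read '0': p1 → p1
  read '0': p1 → p1
  end p1, rejected
w4:
  start at p0
  read '0': p0 → p3
  read '1': p3 → p2
  read '0': p2 → p1
  read '1': p1 → p1
  end p1, rejected
w5:
  start at p0
  read '1': p0 → p1
  read '1': p1 → p1
  read '1': p1 → p1
  end p1, rejected

0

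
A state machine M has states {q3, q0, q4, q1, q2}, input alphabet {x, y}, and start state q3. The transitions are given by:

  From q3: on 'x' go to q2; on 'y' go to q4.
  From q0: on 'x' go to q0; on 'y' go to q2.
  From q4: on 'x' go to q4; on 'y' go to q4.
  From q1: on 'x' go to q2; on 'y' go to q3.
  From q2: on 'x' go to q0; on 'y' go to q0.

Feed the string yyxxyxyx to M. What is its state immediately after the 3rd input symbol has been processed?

start at q3
read 'y': q3 → q4
read 'y': q4 → q4
read 'x': q4 → q4
After 3 symbols: q4.

q4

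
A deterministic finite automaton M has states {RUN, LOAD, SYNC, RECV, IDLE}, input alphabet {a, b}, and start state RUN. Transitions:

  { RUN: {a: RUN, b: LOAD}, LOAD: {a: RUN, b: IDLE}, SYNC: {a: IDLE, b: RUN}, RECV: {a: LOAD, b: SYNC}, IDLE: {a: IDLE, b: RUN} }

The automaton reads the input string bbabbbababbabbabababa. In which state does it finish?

start at RUN
read 'b': RUN → LOAD
read 'b': LOAD → IDLE
read 'a': IDLE → IDLE
read 'b': IDLE → RUN
read 'b': RUN → LOAD
read 'b': LOAD → IDLE
read 'a': IDLE → IDLE
read 'b': IDLE → RUN
read 'a': RUN → RUN
read 'b': RUN → LOAD
read 'b': LOAD → IDLE
read 'a': IDLE → IDLE
read 'b': IDLE → RUN
read 'b': RUN → LOAD
read 'a': LOAD → RUN
read 'b': RUN → LOAD
read 'a': LOAD → RUN
read 'b': RUN → LOAD
read 'a': LOAD → RUN
read 'b': RUN → LOAD
read 'a': LOAD → RUN

RUN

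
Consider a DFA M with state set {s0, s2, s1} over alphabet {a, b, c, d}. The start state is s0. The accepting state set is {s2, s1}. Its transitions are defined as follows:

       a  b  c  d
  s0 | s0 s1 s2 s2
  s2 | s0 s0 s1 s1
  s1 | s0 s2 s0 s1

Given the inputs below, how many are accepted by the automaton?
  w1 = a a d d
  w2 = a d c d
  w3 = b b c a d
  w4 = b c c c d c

w1: s0 → s0 → s0 → s2 → s1  → end s1, accepted
w2: s0 → s0 → s2 → s1 → s1  → end s1, accepted
w3: s0 → s1 → s2 → s1 → s0 → s2  → end s2, accepted
w4: s0 → s1 → s0 → s2 → s1 → s1 → s0  → end s0, rejected

3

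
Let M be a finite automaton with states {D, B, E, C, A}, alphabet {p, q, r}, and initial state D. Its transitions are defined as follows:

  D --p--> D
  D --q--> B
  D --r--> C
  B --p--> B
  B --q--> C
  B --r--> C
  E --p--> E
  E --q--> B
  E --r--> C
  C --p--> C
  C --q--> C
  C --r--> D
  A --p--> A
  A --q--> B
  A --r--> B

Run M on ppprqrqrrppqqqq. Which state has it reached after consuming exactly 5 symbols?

Trace: D -p-> D -p-> D -p-> D -r-> C -q-> C
After 5 symbols: C.

C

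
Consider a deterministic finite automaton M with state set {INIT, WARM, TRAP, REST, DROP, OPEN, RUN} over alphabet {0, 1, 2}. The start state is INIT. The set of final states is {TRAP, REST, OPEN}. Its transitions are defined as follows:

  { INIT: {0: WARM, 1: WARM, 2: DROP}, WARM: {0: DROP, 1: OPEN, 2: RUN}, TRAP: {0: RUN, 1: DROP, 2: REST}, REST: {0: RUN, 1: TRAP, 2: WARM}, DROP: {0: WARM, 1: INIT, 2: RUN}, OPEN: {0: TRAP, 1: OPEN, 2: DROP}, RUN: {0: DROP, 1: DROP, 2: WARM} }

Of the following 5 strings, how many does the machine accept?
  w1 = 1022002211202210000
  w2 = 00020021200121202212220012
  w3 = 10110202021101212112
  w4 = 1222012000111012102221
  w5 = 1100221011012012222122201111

w1: INIT → WARM → DROP → RUN → WARM → DROP → WARM → RUN → WARM → OPEN → OPEN → DROP → WARM → RUN → WARM → OPEN → TRAP → RUN → DROP → WARM  → end WARM, rejected
w2: INIT → WARM → DROP → WARM → RUN → DROP → WARM → RUN → DROP → RUN → DROP → WARM → OPEN → DROP → INIT → DROP → WARM → RUN → WARM → OPEN → DROP → RUN → WARM → DROP → WARM → OPEN → DROP  → end DROP, rejected
w3: INIT → WARM → DROP → INIT → WARM → DROP → RUN → DROP → RUN → DROP → RUN → DROP → INIT → WARM → OPEN → DROP → INIT → DROP → INIT → WARM → RUN  → end RUN, rejected
w4: INIT → WARM → RUN → WARM → RUN → DROP → INIT → DROP → WARM → DROP → WARM → OPEN → OPEN → OPEN → TRAP → DROP → RUN → DROP → WARM → RUN → WARM → RUN → DROP  → end DROP, rejected
w5: INIT → WARM → OPEN → TRAP → RUN → WARM → RUN → DROP → WARM → OPEN → OPEN → TRAP → DROP → RUN → DROP → INIT → DROP → RUN → WARM → RUN → DROP → RUN → WARM → RUN → DROP → INIT → WARM → OPEN → OPEN  → end OPEN, accepted

1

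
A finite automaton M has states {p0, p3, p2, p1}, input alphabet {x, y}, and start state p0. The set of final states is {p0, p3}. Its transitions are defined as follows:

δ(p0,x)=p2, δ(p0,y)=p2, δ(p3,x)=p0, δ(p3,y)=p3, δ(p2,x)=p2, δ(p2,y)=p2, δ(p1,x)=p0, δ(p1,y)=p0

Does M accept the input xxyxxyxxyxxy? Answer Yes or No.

No

Trace: p0 -x-> p2 -x-> p2 -y-> p2 -x-> p2 -x-> p2 -y-> p2 -x-> p2 -x-> p2 -y-> p2 -x-> p2 -x-> p2 -y-> p2
End state p2 is not accepting.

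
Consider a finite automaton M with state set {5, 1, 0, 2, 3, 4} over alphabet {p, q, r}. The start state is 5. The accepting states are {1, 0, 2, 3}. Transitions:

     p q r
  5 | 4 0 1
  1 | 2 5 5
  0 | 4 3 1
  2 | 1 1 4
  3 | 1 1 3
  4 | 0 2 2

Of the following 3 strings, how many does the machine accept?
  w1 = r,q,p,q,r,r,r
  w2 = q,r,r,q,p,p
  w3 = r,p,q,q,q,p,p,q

2

w1: 5 → 1 → 5 → 4 → 2 → 4 → 2 → 4  → end 4, rejected
w2: 5 → 0 → 1 → 5 → 0 → 4 → 0  → end 0, accepted
w3: 5 → 1 → 2 → 1 → 5 → 0 → 4 → 0 → 3  → end 3, accepted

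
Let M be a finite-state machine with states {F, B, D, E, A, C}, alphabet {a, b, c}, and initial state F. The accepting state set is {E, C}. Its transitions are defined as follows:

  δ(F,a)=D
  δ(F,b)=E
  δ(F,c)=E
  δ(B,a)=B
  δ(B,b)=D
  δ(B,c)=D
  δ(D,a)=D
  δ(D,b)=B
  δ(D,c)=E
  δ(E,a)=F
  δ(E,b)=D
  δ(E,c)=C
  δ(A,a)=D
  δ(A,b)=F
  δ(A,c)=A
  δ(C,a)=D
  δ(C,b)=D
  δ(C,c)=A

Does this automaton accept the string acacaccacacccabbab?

F → D → E → F → E → F → E → C → D → E → F → E → C → A → D → B → D → D → B
End state B is not accepting.

No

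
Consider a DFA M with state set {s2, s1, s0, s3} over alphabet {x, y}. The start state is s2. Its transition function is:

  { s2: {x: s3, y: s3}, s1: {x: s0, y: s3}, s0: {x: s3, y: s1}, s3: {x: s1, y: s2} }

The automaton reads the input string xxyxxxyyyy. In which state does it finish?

Trace: s2 -x-> s3 -x-> s1 -y-> s3 -x-> s1 -x-> s0 -x-> s3 -y-> s2 -y-> s3 -y-> s2 -y-> s3

s3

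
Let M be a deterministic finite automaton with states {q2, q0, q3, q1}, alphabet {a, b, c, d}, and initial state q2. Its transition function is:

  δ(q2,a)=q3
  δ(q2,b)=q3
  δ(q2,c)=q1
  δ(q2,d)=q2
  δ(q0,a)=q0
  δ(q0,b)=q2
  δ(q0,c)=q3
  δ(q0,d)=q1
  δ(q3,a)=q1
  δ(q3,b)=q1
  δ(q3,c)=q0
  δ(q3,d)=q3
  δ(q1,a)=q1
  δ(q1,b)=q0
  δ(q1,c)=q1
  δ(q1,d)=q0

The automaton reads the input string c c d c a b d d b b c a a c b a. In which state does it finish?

Trace: q2 -c-> q1 -c-> q1 -d-> q0 -c-> q3 -a-> q1 -b-> q0 -d-> q1 -d-> q0 -b-> q2 -b-> q3 -c-> q0 -a-> q0 -a-> q0 -c-> q3 -b-> q1 -a-> q1

q1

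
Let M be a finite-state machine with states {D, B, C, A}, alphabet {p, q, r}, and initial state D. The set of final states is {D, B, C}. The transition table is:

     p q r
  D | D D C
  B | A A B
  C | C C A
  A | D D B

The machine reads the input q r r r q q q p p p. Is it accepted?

Trace: D -q-> D -r-> C -r-> A -r-> B -q-> A -q-> D -q-> D -p-> D -p-> D -p-> D
End state D is accepting.

Yes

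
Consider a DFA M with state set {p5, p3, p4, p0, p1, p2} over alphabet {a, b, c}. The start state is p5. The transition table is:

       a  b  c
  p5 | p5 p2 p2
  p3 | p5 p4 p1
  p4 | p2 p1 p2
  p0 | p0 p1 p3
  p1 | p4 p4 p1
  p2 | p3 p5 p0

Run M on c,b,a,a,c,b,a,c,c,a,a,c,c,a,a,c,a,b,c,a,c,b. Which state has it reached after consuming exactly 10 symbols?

p0

p5 → p2 → p5 → p5 → p5 → p2 → p5 → p5 → p2 → p0 → p0
After 10 symbols: p0.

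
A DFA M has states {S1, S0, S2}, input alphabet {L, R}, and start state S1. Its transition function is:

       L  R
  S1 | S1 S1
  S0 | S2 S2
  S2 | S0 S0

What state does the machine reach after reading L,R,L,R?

S1

Trace: S1 -L-> S1 -R-> S1 -L-> S1 -R-> S1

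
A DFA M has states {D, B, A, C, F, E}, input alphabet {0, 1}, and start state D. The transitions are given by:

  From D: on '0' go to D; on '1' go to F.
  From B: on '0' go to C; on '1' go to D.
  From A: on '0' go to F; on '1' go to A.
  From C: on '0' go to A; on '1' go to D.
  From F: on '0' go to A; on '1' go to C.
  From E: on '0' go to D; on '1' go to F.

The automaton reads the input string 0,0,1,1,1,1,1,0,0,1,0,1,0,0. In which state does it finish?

D → D → D → F → C → D → F → C → A → F → C → A → A → F → A

A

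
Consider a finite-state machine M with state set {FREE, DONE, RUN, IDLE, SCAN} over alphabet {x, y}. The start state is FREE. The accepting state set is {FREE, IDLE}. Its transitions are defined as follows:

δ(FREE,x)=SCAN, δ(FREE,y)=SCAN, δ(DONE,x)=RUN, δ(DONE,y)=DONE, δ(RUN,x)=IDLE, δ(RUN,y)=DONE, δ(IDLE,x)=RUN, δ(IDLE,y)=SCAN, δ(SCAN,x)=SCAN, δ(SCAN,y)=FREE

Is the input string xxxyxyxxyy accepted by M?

No

FREE → SCAN → SCAN → SCAN → FREE → SCAN → FREE → SCAN → SCAN → FREE → SCAN
End state SCAN is not accepting.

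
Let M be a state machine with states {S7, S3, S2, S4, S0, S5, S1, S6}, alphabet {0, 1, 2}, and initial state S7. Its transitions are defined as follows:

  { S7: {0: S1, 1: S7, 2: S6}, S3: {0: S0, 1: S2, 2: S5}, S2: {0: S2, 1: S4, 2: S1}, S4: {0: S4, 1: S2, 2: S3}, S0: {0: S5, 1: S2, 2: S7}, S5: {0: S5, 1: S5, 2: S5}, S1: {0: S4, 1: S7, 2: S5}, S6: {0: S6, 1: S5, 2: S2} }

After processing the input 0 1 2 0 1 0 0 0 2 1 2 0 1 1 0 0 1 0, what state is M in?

start at S7
read '0': S7 → S1
read '1': S1 → S7
read '2': S7 → S6
read '0': S6 → S6
read '1': S6 → S5
read '0': S5 → S5
read '0': S5 → S5
read '0': S5 → S5
read '2': S5 → S5
read '1': S5 → S5
read '2': S5 → S5
read '0': S5 → S5
read '1': S5 → S5
read '1': S5 → S5
read '0': S5 → S5
read '0': S5 → S5
read '1': S5 → S5
read '0': S5 → S5

S5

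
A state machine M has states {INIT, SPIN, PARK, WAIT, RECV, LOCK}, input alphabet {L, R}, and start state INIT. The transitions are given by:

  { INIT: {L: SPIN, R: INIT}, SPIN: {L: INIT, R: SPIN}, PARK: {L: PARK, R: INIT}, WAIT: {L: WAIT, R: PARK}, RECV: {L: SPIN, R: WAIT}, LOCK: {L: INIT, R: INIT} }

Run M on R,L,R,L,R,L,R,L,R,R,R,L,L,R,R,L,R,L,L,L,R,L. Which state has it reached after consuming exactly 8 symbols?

start at INIT
read 'R': INIT → INIT
read 'L': INIT → SPIN
read 'R': SPIN → SPIN
read 'L': SPIN → INIT
read 'R': INIT → INIT
read 'L': INIT → SPIN
read 'R': SPIN → SPIN
read 'L': SPIN → INIT
After 8 symbols: INIT.

INIT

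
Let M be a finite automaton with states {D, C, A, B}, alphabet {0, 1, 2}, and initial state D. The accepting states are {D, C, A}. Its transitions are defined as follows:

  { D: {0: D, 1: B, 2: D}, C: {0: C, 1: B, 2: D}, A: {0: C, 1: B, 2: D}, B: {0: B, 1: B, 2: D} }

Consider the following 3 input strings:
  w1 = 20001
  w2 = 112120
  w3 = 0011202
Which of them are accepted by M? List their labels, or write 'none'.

w1:
  start at D
  read '2': D → D
  read '0': D → D
  read '0': D → D
  read '0': D → D
  read '1': D → B
  end B, rejected
w2:
  start at D
  read '1': D → B
  read '1': B → B
  read '2': B → D
  read '1': D → B
  read '2': B → D
  read '0': D → D
  end D, accepted
w3:
  start at D
  read '0': D → D
  read '0': D → D
  read '1': D → B
  read '1': B → B
  read '2': B → D
  read '0': D → D
  read '2': D → D
  end D, accepted

w2, w3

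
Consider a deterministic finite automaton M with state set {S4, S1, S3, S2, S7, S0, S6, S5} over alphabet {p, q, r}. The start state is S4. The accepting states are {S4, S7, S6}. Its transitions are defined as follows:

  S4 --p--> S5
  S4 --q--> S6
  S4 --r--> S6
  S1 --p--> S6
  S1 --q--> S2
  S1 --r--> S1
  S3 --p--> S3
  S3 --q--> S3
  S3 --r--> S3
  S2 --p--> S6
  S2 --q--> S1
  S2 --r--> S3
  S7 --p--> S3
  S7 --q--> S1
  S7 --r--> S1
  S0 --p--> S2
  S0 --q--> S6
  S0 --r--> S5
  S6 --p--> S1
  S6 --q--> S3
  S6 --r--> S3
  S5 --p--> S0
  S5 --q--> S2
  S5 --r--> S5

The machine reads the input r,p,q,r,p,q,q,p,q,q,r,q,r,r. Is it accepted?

Trace: S4 -r-> S6 -p-> S1 -q-> S2 -r-> S3 -p-> S3 -q-> S3 -q-> S3 -p-> S3 -q-> S3 -q-> S3 -r-> S3 -q-> S3 -r-> S3 -r-> S3
End state S3 is not accepting.

No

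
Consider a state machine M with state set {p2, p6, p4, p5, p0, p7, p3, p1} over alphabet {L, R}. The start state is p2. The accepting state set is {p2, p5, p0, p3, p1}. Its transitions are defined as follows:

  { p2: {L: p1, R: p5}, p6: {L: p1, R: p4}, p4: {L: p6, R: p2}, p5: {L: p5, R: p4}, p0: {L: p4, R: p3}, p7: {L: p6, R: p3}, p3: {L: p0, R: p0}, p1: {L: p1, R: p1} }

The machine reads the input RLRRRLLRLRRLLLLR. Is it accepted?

Yes

start at p2
read 'R': p2 → p5
read 'L': p5 → p5
read 'R': p5 → p4
read 'R': p4 → p2
read 'R': p2 → p5
read 'L': p5 → p5
read 'L': p5 → p5
read 'R': p5 → p4
read 'L': p4 → p6
read 'R': p6 → p4
read 'R': p4 → p2
read 'L': p2 → p1
read 'L': p1 → p1
read 'L': p1 → p1
read 'L': p1 → p1
read 'R': p1 → p1
End state p1 is accepting.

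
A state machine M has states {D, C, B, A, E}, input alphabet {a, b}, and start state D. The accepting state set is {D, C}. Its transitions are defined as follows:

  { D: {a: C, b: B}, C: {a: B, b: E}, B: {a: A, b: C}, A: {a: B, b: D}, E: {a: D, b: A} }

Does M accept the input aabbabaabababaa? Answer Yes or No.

No

start at D
read 'a': D → C
read 'a': C → B
read 'b': B → C
read 'b': C → E
read 'a': E → D
read 'b': D → B
read 'a': B → A
read 'a': A → B
read 'b': B → C
read 'a': C → B
read 'b': B → C
read 'a': C → B
read 'b': B → C
read 'a': C → B
read 'a': B → A
End state A is not accepting.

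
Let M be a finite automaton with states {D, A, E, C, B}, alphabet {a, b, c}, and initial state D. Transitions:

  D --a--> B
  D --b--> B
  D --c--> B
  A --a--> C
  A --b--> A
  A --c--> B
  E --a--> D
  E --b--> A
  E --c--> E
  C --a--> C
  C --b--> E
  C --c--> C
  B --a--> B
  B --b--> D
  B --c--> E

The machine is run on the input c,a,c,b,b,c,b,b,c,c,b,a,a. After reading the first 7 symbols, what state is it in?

start at D
read 'c': D → B
read 'a': B → B
read 'c': B → E
read 'b': E → A
read 'b': A → A
read 'c': A → B
read 'b': B → D
After 7 symbols: D.

D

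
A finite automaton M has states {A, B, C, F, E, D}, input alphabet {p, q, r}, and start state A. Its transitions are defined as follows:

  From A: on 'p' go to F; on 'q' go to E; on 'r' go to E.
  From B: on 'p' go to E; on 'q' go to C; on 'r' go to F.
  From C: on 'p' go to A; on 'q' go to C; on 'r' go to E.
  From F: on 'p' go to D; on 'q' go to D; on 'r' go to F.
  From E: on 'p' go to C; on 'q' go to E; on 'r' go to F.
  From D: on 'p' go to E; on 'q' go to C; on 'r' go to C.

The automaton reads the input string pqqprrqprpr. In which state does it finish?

Trace: A -p-> F -q-> D -q-> C -p-> A -r-> E -r-> F -q-> D -p-> E -r-> F -p-> D -r-> C

C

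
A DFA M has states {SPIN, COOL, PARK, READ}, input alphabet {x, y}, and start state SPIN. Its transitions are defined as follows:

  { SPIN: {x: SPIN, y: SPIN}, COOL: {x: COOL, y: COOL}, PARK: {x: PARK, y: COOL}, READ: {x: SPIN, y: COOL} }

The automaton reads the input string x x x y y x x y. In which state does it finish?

SPIN → SPIN → SPIN → SPIN → SPIN → SPIN → SPIN → SPIN → SPIN

SPIN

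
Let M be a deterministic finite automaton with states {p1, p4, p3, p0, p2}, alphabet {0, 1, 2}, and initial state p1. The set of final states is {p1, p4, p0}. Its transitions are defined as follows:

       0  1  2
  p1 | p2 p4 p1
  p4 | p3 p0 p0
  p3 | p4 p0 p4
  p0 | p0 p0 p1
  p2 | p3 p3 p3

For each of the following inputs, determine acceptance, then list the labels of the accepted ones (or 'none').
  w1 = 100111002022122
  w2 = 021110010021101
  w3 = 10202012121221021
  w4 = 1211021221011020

w1: p1 → p4 → p3 → p4 → p0 → p0 → p0 → p0 → p0 → p1 → p2 → p3 → p4 → p0 → p1 → p1  → end p1, accepted
w2: p1 → p2 → p3 → p0 → p0 → p0 → p0 → p0 → p0 → p0 → p0 → p1 → p4 → p0 → p0 → p0  → end p0, accepted
w3: p1 → p4 → p3 → p4 → p3 → p4 → p3 → p0 → p1 → p4 → p0 → p0 → p1 → p1 → p4 → p3 → p4 → p0  → end p0, accepted
w4: p1 → p4 → p0 → p0 → p0 → p0 → p1 → p4 → p0 → p1 → p4 → p3 → p0 → p0 → p0 → p1 → p2  → end p2, rejected

w1, w2, w3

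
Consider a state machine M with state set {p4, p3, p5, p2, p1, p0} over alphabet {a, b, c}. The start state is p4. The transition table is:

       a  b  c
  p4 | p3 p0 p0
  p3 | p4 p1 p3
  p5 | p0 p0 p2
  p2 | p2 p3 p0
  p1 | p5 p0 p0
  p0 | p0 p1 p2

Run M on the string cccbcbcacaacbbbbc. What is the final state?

start at p4
read 'c': p4 → p0
read 'c': p0 → p2
read 'c': p2 → p0
read 'b': p0 → p1
read 'c': p1 → p0
read 'b': p0 → p1
read 'c': p1 → p0
read 'a': p0 → p0
read 'c': p0 → p2
read 'a': p2 → p2
read 'a': p2 → p2
read 'c': p2 → p0
read 'b': p0 → p1
read 'b': p1 → p0
read 'b': p0 → p1
read 'b': p1 → p0
read 'c': p0 → p2

p2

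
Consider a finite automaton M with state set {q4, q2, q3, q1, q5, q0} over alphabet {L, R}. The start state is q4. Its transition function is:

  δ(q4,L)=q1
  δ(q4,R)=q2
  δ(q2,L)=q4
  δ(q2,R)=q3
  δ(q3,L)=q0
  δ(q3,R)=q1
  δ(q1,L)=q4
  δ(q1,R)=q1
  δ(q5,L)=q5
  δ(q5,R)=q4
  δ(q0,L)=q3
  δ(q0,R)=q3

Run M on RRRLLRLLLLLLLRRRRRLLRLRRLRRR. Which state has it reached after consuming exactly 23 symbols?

start at q4
read 'R': q4 → q2
read 'R': q2 → q3
read 'R': q3 → q1
read 'L': q1 → q4
read 'L': q4 → q1
read 'R': q1 → q1
read 'L': q1 → q4
read 'L': q4 → q1
read 'L': q1 → q4
read 'L': q4 → q1
read 'L': q1 → q4
read 'L': q4 → q1
read 'L': q1 → q4
read 'R': q4 → q2
read 'R': q2 → q3
read 'R': q3 → q1
read 'R': q1 → q1
read 'R': q1 → q1
read 'L': q1 → q4
read 'L': q4 → q1
read 'R': q1 → q1
read 'L': q1 → q4
read 'R': q4 → q2
After 23 symbols: q2.

q2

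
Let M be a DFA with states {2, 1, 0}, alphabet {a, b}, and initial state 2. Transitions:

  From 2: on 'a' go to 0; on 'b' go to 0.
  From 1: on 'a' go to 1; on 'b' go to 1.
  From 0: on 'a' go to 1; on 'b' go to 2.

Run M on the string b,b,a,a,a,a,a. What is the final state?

2 → 0 → 2 → 0 → 1 → 1 → 1 → 1

1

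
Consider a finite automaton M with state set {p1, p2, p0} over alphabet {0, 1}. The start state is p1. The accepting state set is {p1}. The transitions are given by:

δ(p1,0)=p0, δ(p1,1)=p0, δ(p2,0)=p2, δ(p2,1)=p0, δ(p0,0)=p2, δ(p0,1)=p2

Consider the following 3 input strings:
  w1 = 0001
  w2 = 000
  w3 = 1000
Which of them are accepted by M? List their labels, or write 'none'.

none

w1:
  start at p1
  read '0': p1 → p0
  read '0': p0 → p2
  read '0': p2 → p2
  read '1': p2 → p0
  end p0, rejected
w2:
  start at p1
  read '0': p1 → p0
  read '0': p0 → p2
  read '0': p2 → p2
  end p2, rejected
w3:
  start at p1
  read '1': p1 → p0
  read '0': p0 → p2
  read '0': p2 → p2
  read '0': p2 → p2
  end p2, rejected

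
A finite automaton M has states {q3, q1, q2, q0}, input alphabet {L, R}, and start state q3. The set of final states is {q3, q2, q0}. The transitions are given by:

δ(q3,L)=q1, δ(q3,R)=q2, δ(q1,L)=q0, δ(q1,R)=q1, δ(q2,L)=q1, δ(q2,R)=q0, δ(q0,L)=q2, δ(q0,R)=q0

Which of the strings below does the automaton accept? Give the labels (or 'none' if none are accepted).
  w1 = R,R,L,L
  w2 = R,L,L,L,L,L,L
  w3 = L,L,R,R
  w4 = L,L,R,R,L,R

w1: Trace: q3 -R-> q2 -R-> q0 -L-> q2 -L-> q1  → end q1, rejected
w2: Trace: q3 -R-> q2 -L-> q1 -L-> q0 -L-> q2 -L-> q1 -L-> q0 -L-> q2  → end q2, accepted
w3: Trace: q3 -L-> q1 -L-> q0 -R-> q0 -R-> q0  → end q0, accepted
w4: Trace: q3 -L-> q1 -L-> q0 -R-> q0 -R-> q0 -L-> q2 -R-> q0  → end q0, accepted

w2, w3, w4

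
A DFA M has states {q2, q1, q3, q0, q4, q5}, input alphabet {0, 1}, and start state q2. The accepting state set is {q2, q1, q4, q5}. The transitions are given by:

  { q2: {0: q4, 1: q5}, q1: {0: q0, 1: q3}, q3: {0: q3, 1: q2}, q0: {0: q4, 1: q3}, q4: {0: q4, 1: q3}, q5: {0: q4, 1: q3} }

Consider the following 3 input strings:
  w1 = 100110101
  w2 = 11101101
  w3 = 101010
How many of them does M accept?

2

w1:
  start at q2
  read '1': q2 → q5
  read '0': q5 → q4
  read '0': q4 → q4
  read '1': q4 → q3
  read '1': q3 → q2
  read '0': q2 → q4
  read '1': q4 → q3
  read '0': q3 → q3
  read '1': q3 → q2
  end q2, accepted
w2:
  start at q2
  read '1': q2 → q5
  read '1': q5 → q3
  read '1': q3 → q2
  read '0': q2 → q4
  read '1': q4 → q3
  read '1': q3 → q2
  read '0': q2 → q4
  read '1': q4 → q3
  end q3, rejected
w3:
  start at q2
  read '1': q2 → q5
  read '0': q5 → q4
  read '1': q4 → q3
  read '0': q3 → q3
  read '1': q3 → q2
  read '0': q2 → q4
  end q4, accepted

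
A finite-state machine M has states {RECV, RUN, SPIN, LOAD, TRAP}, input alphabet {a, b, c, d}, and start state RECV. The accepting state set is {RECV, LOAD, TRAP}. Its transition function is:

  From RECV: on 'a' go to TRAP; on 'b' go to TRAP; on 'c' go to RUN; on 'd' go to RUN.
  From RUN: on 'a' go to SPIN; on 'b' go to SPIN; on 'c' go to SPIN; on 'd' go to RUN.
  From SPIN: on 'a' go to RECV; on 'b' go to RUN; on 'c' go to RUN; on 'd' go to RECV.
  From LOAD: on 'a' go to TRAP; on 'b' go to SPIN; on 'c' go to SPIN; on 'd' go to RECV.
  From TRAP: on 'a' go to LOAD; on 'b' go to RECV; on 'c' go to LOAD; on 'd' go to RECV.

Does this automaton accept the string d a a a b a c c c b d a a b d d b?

No

Trace: RECV -d-> RUN -a-> SPIN -a-> RECV -a-> TRAP -b-> RECV -a-> TRAP -c-> LOAD -c-> SPIN -c-> RUN -b-> SPIN -d-> RECV -a-> TRAP -a-> LOAD -b-> SPIN -d-> RECV -d-> RUN -b-> SPIN
End state SPIN is not accepting.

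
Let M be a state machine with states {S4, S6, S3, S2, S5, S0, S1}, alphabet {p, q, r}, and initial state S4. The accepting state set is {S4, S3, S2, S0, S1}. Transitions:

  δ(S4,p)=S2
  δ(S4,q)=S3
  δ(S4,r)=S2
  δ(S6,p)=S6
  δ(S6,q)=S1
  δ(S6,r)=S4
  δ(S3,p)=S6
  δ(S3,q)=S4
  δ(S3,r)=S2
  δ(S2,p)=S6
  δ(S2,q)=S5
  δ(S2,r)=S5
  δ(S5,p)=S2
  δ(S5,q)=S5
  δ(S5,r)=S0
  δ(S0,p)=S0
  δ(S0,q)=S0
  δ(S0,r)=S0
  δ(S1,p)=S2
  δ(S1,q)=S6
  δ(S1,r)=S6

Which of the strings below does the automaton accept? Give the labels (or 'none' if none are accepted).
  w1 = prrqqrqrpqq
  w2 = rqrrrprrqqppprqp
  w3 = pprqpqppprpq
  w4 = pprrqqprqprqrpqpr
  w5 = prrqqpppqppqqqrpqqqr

w1, w2, w4, w5

w1: S4 → S2 → S5 → S0 → S0 → S0 → S0 → S0 → S0 → S0 → S0 → S0  → end S0, accepted
w2: S4 → S2 → S5 → S0 → S0 → S0 → S0 → S0 → S0 → S0 → S0 → S0 → S0 → S0 → S0 → S0 → S0  → end S0, accepted
w3: S4 → S2 → S6 → S4 → S3 → S6 → S1 → S2 → S6 → S6 → S4 → S2 → S5  → end S5, rejected
w4: S4 → S2 → S6 → S4 → S2 → S5 → S5 → S2 → S5 → S5 → S2 → S5 → S5 → S0 → S0 → S0 → S0 → S0  → end S0, accepted
w5: S4 → S2 → S5 → S0 → S0 → S0 → S0 → S0 → S0 → S0 → S0 → S0 → S0 → S0 → S0 → S0 → S0 → S0 → S0 → S0 → S0  → end S0, accepted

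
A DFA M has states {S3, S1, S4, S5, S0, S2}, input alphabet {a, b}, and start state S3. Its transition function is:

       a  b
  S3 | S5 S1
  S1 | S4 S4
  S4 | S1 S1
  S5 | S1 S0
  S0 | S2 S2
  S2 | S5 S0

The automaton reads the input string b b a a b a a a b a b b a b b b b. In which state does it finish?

S1

Trace: S3 -b-> S1 -b-> S4 -a-> S1 -a-> S4 -b-> S1 -a-> S4 -a-> S1 -a-> S4 -b-> S1 -a-> S4 -b-> S1 -b-> S4 -a-> S1 -b-> S4 -b-> S1 -b-> S4 -b-> S1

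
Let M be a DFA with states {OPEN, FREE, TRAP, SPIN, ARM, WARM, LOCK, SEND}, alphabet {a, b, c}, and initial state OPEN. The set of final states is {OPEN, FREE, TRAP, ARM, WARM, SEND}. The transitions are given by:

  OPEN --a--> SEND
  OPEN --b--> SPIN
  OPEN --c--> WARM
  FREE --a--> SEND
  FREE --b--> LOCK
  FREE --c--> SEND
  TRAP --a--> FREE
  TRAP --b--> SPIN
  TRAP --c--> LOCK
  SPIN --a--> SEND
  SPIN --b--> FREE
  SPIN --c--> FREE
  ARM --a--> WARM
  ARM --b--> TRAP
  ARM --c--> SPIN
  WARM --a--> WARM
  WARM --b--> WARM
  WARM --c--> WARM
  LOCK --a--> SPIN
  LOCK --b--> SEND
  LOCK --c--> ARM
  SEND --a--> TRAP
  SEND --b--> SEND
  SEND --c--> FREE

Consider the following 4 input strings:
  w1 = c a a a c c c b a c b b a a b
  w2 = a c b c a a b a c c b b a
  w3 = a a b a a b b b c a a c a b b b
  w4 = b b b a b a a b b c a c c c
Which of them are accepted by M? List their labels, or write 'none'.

w1, w2, w3

w1: Trace: OPEN -c-> WARM -a-> WARM -a-> WARM -a-> WARM -c-> WARM -c-> WARM -c-> WARM -b-> WARM -a-> WARM -c-> WARM -b-> WARM -b-> WARM -a-> WARM -a-> WARM -b-> WARM  → end WARM, accepted
w2: Trace: OPEN -a-> SEND -c-> FREE -b-> LOCK -c-> ARM -a-> WARM -a-> WARM -b-> WARM -a-> WARM -c-> WARM -c-> WARM -b-> WARM -b-> WARM -a-> WARM  → end WARM, accepted
w3: Trace: OPEN -a-> SEND -a-> TRAP -b-> SPIN -a-> SEND -a-> TRAP -b-> SPIN -b-> FREE -b-> LOCK -c-> ARM -a-> WARM -a-> WARM -c-> WARM -a-> WARM -b-> WARM -b-> WARM -b-> WARM  → end WARM, accepted
w4: Trace: OPEN -b-> SPIN -b-> FREE -b-> LOCK -a-> SPIN -b-> FREE -a-> SEND -a-> TRAP -b-> SPIN -b-> FREE -c-> SEND -a-> TRAP -c-> LOCK -c-> ARM -c-> SPIN  → end SPIN, rejected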